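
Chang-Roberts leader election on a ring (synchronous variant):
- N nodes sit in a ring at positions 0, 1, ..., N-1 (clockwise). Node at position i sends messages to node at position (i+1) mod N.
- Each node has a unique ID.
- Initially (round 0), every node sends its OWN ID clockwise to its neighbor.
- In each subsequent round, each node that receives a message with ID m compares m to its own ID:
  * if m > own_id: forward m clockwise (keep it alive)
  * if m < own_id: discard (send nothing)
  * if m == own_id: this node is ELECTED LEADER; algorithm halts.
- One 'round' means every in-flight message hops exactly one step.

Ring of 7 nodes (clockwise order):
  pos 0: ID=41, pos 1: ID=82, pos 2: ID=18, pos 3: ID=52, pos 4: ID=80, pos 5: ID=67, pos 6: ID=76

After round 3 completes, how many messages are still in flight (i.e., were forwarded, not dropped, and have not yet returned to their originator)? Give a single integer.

Answer: 2

Derivation:
Round 1: pos1(id82) recv 41: drop; pos2(id18) recv 82: fwd; pos3(id52) recv 18: drop; pos4(id80) recv 52: drop; pos5(id67) recv 80: fwd; pos6(id76) recv 67: drop; pos0(id41) recv 76: fwd
Round 2: pos3(id52) recv 82: fwd; pos6(id76) recv 80: fwd; pos1(id82) recv 76: drop
Round 3: pos4(id80) recv 82: fwd; pos0(id41) recv 80: fwd
After round 3: 2 messages still in flight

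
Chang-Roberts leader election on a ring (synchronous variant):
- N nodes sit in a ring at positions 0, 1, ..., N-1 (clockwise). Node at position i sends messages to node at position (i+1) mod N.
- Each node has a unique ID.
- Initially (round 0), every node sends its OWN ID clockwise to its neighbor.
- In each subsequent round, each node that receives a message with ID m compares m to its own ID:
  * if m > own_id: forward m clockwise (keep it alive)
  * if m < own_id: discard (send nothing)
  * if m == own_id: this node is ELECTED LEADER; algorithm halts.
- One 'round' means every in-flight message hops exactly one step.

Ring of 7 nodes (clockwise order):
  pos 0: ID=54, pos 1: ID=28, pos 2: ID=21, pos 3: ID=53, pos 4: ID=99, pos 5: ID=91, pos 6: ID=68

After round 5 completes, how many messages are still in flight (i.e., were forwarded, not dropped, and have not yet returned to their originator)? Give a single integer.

Answer: 2

Derivation:
Round 1: pos1(id28) recv 54: fwd; pos2(id21) recv 28: fwd; pos3(id53) recv 21: drop; pos4(id99) recv 53: drop; pos5(id91) recv 99: fwd; pos6(id68) recv 91: fwd; pos0(id54) recv 68: fwd
Round 2: pos2(id21) recv 54: fwd; pos3(id53) recv 28: drop; pos6(id68) recv 99: fwd; pos0(id54) recv 91: fwd; pos1(id28) recv 68: fwd
Round 3: pos3(id53) recv 54: fwd; pos0(id54) recv 99: fwd; pos1(id28) recv 91: fwd; pos2(id21) recv 68: fwd
Round 4: pos4(id99) recv 54: drop; pos1(id28) recv 99: fwd; pos2(id21) recv 91: fwd; pos3(id53) recv 68: fwd
Round 5: pos2(id21) recv 99: fwd; pos3(id53) recv 91: fwd; pos4(id99) recv 68: drop
After round 5: 2 messages still in flight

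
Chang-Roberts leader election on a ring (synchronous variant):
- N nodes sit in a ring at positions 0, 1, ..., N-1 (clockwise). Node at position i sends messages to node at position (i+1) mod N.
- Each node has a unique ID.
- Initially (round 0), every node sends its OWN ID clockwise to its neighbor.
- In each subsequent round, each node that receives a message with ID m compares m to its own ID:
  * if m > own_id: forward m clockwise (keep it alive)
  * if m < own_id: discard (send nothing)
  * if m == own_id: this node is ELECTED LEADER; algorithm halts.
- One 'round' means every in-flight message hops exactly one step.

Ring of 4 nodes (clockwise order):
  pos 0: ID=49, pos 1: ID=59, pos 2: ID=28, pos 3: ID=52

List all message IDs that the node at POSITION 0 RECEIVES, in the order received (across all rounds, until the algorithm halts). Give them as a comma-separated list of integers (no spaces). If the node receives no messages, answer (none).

Round 1: pos1(id59) recv 49: drop; pos2(id28) recv 59: fwd; pos3(id52) recv 28: drop; pos0(id49) recv 52: fwd
Round 2: pos3(id52) recv 59: fwd; pos1(id59) recv 52: drop
Round 3: pos0(id49) recv 59: fwd
Round 4: pos1(id59) recv 59: ELECTED

Answer: 52,59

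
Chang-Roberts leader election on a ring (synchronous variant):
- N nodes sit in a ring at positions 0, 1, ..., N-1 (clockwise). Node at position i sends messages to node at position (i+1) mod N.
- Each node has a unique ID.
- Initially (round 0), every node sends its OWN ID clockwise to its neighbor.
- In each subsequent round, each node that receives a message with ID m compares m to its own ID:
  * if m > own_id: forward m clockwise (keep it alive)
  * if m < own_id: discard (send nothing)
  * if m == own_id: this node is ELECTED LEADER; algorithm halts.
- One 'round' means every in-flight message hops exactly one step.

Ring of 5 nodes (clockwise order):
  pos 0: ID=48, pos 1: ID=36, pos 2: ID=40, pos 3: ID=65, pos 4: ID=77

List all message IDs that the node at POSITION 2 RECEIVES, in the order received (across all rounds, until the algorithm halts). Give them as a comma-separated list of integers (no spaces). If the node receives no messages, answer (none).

Round 1: pos1(id36) recv 48: fwd; pos2(id40) recv 36: drop; pos3(id65) recv 40: drop; pos4(id77) recv 65: drop; pos0(id48) recv 77: fwd
Round 2: pos2(id40) recv 48: fwd; pos1(id36) recv 77: fwd
Round 3: pos3(id65) recv 48: drop; pos2(id40) recv 77: fwd
Round 4: pos3(id65) recv 77: fwd
Round 5: pos4(id77) recv 77: ELECTED

Answer: 36,48,77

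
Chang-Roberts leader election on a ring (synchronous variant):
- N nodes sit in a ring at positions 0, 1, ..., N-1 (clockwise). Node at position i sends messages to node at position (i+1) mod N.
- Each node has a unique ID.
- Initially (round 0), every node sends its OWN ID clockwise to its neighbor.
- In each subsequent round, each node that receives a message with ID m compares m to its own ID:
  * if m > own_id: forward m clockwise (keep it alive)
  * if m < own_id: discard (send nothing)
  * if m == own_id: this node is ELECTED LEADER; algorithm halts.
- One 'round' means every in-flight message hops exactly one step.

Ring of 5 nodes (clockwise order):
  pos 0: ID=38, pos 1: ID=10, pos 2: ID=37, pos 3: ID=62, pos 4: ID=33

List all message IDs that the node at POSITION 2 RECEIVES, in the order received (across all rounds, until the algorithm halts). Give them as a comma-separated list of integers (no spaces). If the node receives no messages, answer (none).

Round 1: pos1(id10) recv 38: fwd; pos2(id37) recv 10: drop; pos3(id62) recv 37: drop; pos4(id33) recv 62: fwd; pos0(id38) recv 33: drop
Round 2: pos2(id37) recv 38: fwd; pos0(id38) recv 62: fwd
Round 3: pos3(id62) recv 38: drop; pos1(id10) recv 62: fwd
Round 4: pos2(id37) recv 62: fwd
Round 5: pos3(id62) recv 62: ELECTED

Answer: 10,38,62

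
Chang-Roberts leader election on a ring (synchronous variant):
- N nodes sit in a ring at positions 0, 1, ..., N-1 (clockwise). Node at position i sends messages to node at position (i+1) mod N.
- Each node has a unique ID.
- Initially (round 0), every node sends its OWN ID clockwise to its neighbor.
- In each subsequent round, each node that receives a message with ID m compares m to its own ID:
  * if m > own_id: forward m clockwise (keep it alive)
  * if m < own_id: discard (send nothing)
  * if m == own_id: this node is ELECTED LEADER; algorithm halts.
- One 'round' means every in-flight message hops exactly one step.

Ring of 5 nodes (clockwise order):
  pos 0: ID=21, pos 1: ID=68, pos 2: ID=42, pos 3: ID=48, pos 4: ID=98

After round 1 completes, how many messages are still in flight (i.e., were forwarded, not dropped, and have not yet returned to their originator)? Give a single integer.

Answer: 2

Derivation:
Round 1: pos1(id68) recv 21: drop; pos2(id42) recv 68: fwd; pos3(id48) recv 42: drop; pos4(id98) recv 48: drop; pos0(id21) recv 98: fwd
After round 1: 2 messages still in flight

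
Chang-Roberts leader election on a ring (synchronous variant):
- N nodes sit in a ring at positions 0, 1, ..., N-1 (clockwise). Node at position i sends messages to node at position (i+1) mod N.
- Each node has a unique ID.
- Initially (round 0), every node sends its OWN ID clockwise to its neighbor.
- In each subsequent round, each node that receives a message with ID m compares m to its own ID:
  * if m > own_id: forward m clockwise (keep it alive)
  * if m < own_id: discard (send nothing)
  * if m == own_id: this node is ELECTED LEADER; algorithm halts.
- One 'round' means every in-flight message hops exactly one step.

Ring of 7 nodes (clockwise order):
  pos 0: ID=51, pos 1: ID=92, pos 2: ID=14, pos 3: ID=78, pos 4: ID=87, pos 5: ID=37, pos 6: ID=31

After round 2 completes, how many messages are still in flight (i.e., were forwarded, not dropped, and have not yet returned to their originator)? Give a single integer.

Round 1: pos1(id92) recv 51: drop; pos2(id14) recv 92: fwd; pos3(id78) recv 14: drop; pos4(id87) recv 78: drop; pos5(id37) recv 87: fwd; pos6(id31) recv 37: fwd; pos0(id51) recv 31: drop
Round 2: pos3(id78) recv 92: fwd; pos6(id31) recv 87: fwd; pos0(id51) recv 37: drop
After round 2: 2 messages still in flight

Answer: 2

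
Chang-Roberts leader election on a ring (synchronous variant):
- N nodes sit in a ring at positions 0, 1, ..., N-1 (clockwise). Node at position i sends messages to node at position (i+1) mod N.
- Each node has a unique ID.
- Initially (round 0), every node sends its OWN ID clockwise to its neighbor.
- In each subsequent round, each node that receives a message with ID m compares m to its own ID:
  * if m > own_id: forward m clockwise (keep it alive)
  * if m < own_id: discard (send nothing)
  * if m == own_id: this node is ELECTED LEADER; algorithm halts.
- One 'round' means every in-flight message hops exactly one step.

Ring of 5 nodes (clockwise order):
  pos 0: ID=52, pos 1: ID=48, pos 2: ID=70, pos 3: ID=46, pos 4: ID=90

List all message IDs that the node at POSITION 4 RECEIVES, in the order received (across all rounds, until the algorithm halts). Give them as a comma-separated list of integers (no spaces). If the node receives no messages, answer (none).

Answer: 46,70,90

Derivation:
Round 1: pos1(id48) recv 52: fwd; pos2(id70) recv 48: drop; pos3(id46) recv 70: fwd; pos4(id90) recv 46: drop; pos0(id52) recv 90: fwd
Round 2: pos2(id70) recv 52: drop; pos4(id90) recv 70: drop; pos1(id48) recv 90: fwd
Round 3: pos2(id70) recv 90: fwd
Round 4: pos3(id46) recv 90: fwd
Round 5: pos4(id90) recv 90: ELECTED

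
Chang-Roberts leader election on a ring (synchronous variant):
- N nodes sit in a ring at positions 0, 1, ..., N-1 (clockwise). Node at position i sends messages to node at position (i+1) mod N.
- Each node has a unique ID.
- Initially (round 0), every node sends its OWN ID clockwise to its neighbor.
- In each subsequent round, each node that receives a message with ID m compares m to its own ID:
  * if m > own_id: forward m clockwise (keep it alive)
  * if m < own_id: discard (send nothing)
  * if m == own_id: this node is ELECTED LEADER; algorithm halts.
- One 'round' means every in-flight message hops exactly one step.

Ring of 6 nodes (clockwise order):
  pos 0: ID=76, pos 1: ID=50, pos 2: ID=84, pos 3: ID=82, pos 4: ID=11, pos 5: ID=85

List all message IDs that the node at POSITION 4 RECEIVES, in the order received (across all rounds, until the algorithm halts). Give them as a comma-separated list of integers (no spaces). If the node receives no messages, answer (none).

Answer: 82,84,85

Derivation:
Round 1: pos1(id50) recv 76: fwd; pos2(id84) recv 50: drop; pos3(id82) recv 84: fwd; pos4(id11) recv 82: fwd; pos5(id85) recv 11: drop; pos0(id76) recv 85: fwd
Round 2: pos2(id84) recv 76: drop; pos4(id11) recv 84: fwd; pos5(id85) recv 82: drop; pos1(id50) recv 85: fwd
Round 3: pos5(id85) recv 84: drop; pos2(id84) recv 85: fwd
Round 4: pos3(id82) recv 85: fwd
Round 5: pos4(id11) recv 85: fwd
Round 6: pos5(id85) recv 85: ELECTED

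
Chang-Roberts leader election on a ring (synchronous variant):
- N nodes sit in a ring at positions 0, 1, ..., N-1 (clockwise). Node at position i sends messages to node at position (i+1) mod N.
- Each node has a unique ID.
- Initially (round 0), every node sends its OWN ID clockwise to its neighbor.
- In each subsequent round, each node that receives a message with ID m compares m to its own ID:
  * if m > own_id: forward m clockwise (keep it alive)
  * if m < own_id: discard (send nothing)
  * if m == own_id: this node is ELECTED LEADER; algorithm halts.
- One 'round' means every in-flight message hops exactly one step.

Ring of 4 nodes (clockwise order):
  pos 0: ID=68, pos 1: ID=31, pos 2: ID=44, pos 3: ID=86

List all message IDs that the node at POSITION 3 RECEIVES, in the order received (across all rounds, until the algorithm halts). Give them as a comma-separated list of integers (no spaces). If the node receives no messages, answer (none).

Round 1: pos1(id31) recv 68: fwd; pos2(id44) recv 31: drop; pos3(id86) recv 44: drop; pos0(id68) recv 86: fwd
Round 2: pos2(id44) recv 68: fwd; pos1(id31) recv 86: fwd
Round 3: pos3(id86) recv 68: drop; pos2(id44) recv 86: fwd
Round 4: pos3(id86) recv 86: ELECTED

Answer: 44,68,86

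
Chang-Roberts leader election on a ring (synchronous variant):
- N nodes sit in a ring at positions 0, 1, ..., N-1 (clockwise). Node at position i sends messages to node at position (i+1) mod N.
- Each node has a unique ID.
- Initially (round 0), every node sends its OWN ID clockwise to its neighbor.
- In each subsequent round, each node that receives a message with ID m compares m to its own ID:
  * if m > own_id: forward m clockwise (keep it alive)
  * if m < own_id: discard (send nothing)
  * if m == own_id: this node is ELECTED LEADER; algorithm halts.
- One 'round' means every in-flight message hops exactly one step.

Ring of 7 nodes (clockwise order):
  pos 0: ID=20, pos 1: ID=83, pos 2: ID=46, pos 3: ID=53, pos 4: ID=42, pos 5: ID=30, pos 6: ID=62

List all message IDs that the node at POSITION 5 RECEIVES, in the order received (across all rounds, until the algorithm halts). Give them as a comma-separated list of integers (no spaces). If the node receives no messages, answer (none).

Answer: 42,53,83

Derivation:
Round 1: pos1(id83) recv 20: drop; pos2(id46) recv 83: fwd; pos3(id53) recv 46: drop; pos4(id42) recv 53: fwd; pos5(id30) recv 42: fwd; pos6(id62) recv 30: drop; pos0(id20) recv 62: fwd
Round 2: pos3(id53) recv 83: fwd; pos5(id30) recv 53: fwd; pos6(id62) recv 42: drop; pos1(id83) recv 62: drop
Round 3: pos4(id42) recv 83: fwd; pos6(id62) recv 53: drop
Round 4: pos5(id30) recv 83: fwd
Round 5: pos6(id62) recv 83: fwd
Round 6: pos0(id20) recv 83: fwd
Round 7: pos1(id83) recv 83: ELECTED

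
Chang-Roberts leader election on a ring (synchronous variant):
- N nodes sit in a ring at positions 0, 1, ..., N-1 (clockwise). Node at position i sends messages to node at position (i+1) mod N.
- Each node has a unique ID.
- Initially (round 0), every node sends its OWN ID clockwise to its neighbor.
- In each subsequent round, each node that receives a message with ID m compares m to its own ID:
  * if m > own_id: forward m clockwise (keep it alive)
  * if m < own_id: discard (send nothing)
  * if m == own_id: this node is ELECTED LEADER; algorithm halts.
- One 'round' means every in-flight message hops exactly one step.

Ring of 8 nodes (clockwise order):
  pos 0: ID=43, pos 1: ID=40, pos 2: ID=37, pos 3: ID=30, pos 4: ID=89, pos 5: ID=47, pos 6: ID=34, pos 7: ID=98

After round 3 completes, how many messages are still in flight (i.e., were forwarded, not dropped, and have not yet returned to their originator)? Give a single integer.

Answer: 2

Derivation:
Round 1: pos1(id40) recv 43: fwd; pos2(id37) recv 40: fwd; pos3(id30) recv 37: fwd; pos4(id89) recv 30: drop; pos5(id47) recv 89: fwd; pos6(id34) recv 47: fwd; pos7(id98) recv 34: drop; pos0(id43) recv 98: fwd
Round 2: pos2(id37) recv 43: fwd; pos3(id30) recv 40: fwd; pos4(id89) recv 37: drop; pos6(id34) recv 89: fwd; pos7(id98) recv 47: drop; pos1(id40) recv 98: fwd
Round 3: pos3(id30) recv 43: fwd; pos4(id89) recv 40: drop; pos7(id98) recv 89: drop; pos2(id37) recv 98: fwd
After round 3: 2 messages still in flight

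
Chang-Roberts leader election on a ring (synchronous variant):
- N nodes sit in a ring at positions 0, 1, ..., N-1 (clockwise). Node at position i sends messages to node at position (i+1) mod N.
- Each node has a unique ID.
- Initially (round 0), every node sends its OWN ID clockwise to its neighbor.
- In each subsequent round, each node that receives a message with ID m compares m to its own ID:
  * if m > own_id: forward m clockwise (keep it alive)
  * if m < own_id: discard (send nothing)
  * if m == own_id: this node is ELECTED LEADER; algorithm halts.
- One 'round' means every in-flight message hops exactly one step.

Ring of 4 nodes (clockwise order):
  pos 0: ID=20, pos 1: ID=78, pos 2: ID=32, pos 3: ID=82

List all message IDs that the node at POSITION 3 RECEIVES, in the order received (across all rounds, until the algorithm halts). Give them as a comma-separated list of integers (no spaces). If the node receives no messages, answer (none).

Round 1: pos1(id78) recv 20: drop; pos2(id32) recv 78: fwd; pos3(id82) recv 32: drop; pos0(id20) recv 82: fwd
Round 2: pos3(id82) recv 78: drop; pos1(id78) recv 82: fwd
Round 3: pos2(id32) recv 82: fwd
Round 4: pos3(id82) recv 82: ELECTED

Answer: 32,78,82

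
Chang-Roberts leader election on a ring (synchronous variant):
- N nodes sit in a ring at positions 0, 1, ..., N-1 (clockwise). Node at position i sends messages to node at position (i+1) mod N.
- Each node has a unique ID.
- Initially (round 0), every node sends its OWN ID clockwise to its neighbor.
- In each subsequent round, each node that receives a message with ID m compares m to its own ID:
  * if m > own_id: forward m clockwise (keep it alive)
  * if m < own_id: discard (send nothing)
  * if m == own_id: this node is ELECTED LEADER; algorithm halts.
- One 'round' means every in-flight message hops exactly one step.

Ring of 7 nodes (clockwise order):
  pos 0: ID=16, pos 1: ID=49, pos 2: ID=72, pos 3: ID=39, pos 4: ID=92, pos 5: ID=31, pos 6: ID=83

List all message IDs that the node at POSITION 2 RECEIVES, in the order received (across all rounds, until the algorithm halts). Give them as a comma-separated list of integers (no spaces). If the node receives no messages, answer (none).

Round 1: pos1(id49) recv 16: drop; pos2(id72) recv 49: drop; pos3(id39) recv 72: fwd; pos4(id92) recv 39: drop; pos5(id31) recv 92: fwd; pos6(id83) recv 31: drop; pos0(id16) recv 83: fwd
Round 2: pos4(id92) recv 72: drop; pos6(id83) recv 92: fwd; pos1(id49) recv 83: fwd
Round 3: pos0(id16) recv 92: fwd; pos2(id72) recv 83: fwd
Round 4: pos1(id49) recv 92: fwd; pos3(id39) recv 83: fwd
Round 5: pos2(id72) recv 92: fwd; pos4(id92) recv 83: drop
Round 6: pos3(id39) recv 92: fwd
Round 7: pos4(id92) recv 92: ELECTED

Answer: 49,83,92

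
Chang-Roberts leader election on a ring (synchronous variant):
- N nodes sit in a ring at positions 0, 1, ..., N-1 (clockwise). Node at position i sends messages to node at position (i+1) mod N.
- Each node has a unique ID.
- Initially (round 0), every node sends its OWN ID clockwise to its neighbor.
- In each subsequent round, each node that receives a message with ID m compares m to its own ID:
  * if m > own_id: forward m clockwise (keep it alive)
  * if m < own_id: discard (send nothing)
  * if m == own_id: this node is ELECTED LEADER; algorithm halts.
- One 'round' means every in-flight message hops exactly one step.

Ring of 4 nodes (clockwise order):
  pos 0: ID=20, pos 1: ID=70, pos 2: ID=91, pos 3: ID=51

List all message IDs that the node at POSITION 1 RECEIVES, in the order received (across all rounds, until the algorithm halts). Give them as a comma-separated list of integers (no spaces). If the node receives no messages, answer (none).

Answer: 20,51,91

Derivation:
Round 1: pos1(id70) recv 20: drop; pos2(id91) recv 70: drop; pos3(id51) recv 91: fwd; pos0(id20) recv 51: fwd
Round 2: pos0(id20) recv 91: fwd; pos1(id70) recv 51: drop
Round 3: pos1(id70) recv 91: fwd
Round 4: pos2(id91) recv 91: ELECTED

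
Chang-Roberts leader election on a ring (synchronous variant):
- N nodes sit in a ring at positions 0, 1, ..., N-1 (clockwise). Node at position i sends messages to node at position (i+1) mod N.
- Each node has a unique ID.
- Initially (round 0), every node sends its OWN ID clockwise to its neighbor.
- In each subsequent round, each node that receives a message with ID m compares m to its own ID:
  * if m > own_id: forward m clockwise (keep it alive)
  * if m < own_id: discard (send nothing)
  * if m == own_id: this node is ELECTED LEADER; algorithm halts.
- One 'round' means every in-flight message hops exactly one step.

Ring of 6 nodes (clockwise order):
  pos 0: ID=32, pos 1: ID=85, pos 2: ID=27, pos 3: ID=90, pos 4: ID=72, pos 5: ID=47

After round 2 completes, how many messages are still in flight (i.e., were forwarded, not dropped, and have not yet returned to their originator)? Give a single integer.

Answer: 2

Derivation:
Round 1: pos1(id85) recv 32: drop; pos2(id27) recv 85: fwd; pos3(id90) recv 27: drop; pos4(id72) recv 90: fwd; pos5(id47) recv 72: fwd; pos0(id32) recv 47: fwd
Round 2: pos3(id90) recv 85: drop; pos5(id47) recv 90: fwd; pos0(id32) recv 72: fwd; pos1(id85) recv 47: drop
After round 2: 2 messages still in flight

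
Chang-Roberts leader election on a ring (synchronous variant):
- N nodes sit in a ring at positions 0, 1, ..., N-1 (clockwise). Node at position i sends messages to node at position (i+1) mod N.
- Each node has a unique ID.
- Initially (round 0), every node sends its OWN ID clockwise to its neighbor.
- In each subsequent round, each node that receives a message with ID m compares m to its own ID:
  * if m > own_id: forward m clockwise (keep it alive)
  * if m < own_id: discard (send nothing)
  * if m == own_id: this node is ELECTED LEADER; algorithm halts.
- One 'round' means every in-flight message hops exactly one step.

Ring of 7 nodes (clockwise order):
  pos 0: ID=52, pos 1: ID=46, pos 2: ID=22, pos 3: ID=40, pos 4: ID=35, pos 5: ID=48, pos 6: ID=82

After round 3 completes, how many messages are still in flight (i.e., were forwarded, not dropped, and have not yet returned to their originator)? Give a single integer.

Round 1: pos1(id46) recv 52: fwd; pos2(id22) recv 46: fwd; pos3(id40) recv 22: drop; pos4(id35) recv 40: fwd; pos5(id48) recv 35: drop; pos6(id82) recv 48: drop; pos0(id52) recv 82: fwd
Round 2: pos2(id22) recv 52: fwd; pos3(id40) recv 46: fwd; pos5(id48) recv 40: drop; pos1(id46) recv 82: fwd
Round 3: pos3(id40) recv 52: fwd; pos4(id35) recv 46: fwd; pos2(id22) recv 82: fwd
After round 3: 3 messages still in flight

Answer: 3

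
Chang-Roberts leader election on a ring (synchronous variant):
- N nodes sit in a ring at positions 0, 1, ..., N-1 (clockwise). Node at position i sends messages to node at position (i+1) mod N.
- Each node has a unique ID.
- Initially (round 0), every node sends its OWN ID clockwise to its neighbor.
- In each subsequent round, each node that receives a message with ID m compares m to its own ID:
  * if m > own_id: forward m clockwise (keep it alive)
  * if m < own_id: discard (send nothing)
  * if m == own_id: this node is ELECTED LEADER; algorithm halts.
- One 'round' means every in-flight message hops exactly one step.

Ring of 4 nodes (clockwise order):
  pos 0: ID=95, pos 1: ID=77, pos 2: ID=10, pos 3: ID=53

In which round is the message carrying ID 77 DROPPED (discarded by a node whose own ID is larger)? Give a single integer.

Answer: 3

Derivation:
Round 1: pos1(id77) recv 95: fwd; pos2(id10) recv 77: fwd; pos3(id53) recv 10: drop; pos0(id95) recv 53: drop
Round 2: pos2(id10) recv 95: fwd; pos3(id53) recv 77: fwd
Round 3: pos3(id53) recv 95: fwd; pos0(id95) recv 77: drop
Round 4: pos0(id95) recv 95: ELECTED
Message ID 77 originates at pos 1; dropped at pos 0 in round 3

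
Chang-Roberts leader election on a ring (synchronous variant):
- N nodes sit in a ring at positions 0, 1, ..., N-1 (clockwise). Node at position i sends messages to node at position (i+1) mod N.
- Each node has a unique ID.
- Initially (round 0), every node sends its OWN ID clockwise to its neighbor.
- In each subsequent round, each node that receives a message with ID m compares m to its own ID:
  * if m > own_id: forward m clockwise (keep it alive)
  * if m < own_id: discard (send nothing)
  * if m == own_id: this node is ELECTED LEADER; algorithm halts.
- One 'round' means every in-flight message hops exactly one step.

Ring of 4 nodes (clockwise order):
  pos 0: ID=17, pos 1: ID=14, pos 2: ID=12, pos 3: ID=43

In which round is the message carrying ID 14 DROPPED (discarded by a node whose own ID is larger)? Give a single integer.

Answer: 2

Derivation:
Round 1: pos1(id14) recv 17: fwd; pos2(id12) recv 14: fwd; pos3(id43) recv 12: drop; pos0(id17) recv 43: fwd
Round 2: pos2(id12) recv 17: fwd; pos3(id43) recv 14: drop; pos1(id14) recv 43: fwd
Round 3: pos3(id43) recv 17: drop; pos2(id12) recv 43: fwd
Round 4: pos3(id43) recv 43: ELECTED
Message ID 14 originates at pos 1; dropped at pos 3 in round 2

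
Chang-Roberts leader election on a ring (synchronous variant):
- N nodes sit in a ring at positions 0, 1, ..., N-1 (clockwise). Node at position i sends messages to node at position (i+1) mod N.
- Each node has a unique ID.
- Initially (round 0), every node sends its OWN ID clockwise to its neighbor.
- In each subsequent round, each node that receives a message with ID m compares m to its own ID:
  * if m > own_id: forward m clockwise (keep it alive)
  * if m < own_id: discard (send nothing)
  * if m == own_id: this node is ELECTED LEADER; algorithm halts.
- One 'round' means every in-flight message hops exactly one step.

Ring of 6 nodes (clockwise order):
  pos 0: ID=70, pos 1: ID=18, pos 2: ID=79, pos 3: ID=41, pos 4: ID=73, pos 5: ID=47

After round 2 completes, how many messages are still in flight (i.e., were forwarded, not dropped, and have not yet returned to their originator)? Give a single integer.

Round 1: pos1(id18) recv 70: fwd; pos2(id79) recv 18: drop; pos3(id41) recv 79: fwd; pos4(id73) recv 41: drop; pos5(id47) recv 73: fwd; pos0(id70) recv 47: drop
Round 2: pos2(id79) recv 70: drop; pos4(id73) recv 79: fwd; pos0(id70) recv 73: fwd
After round 2: 2 messages still in flight

Answer: 2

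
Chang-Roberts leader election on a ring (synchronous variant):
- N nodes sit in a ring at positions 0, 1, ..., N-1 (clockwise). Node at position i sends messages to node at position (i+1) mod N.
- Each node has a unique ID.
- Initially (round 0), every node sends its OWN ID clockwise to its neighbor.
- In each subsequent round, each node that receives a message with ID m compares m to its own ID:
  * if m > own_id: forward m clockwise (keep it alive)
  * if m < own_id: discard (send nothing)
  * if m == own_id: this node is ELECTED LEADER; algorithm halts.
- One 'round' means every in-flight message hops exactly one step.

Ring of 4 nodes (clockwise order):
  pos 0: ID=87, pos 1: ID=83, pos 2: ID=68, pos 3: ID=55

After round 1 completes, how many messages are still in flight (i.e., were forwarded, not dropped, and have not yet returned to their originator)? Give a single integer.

Round 1: pos1(id83) recv 87: fwd; pos2(id68) recv 83: fwd; pos3(id55) recv 68: fwd; pos0(id87) recv 55: drop
After round 1: 3 messages still in flight

Answer: 3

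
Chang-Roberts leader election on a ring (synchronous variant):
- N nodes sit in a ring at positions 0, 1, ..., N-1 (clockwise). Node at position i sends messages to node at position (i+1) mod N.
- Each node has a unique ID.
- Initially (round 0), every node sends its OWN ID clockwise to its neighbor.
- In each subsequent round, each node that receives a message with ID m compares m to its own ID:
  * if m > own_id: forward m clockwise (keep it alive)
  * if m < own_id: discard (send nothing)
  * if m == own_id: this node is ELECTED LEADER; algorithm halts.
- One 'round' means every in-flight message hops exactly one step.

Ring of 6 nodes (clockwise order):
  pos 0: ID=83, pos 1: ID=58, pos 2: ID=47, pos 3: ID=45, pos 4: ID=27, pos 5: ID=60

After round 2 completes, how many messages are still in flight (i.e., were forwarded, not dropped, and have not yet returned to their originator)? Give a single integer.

Round 1: pos1(id58) recv 83: fwd; pos2(id47) recv 58: fwd; pos3(id45) recv 47: fwd; pos4(id27) recv 45: fwd; pos5(id60) recv 27: drop; pos0(id83) recv 60: drop
Round 2: pos2(id47) recv 83: fwd; pos3(id45) recv 58: fwd; pos4(id27) recv 47: fwd; pos5(id60) recv 45: drop
After round 2: 3 messages still in flight

Answer: 3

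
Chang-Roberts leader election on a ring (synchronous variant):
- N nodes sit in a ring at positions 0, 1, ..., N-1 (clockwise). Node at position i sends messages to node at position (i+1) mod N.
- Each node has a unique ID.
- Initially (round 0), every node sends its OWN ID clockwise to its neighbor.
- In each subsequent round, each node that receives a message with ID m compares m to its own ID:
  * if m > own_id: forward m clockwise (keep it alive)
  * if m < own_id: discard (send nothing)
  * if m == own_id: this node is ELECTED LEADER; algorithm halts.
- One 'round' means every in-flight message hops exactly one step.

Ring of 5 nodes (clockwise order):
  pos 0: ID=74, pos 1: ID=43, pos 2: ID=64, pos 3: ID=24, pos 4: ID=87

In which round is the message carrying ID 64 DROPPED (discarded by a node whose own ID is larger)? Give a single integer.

Round 1: pos1(id43) recv 74: fwd; pos2(id64) recv 43: drop; pos3(id24) recv 64: fwd; pos4(id87) recv 24: drop; pos0(id74) recv 87: fwd
Round 2: pos2(id64) recv 74: fwd; pos4(id87) recv 64: drop; pos1(id43) recv 87: fwd
Round 3: pos3(id24) recv 74: fwd; pos2(id64) recv 87: fwd
Round 4: pos4(id87) recv 74: drop; pos3(id24) recv 87: fwd
Round 5: pos4(id87) recv 87: ELECTED
Message ID 64 originates at pos 2; dropped at pos 4 in round 2

Answer: 2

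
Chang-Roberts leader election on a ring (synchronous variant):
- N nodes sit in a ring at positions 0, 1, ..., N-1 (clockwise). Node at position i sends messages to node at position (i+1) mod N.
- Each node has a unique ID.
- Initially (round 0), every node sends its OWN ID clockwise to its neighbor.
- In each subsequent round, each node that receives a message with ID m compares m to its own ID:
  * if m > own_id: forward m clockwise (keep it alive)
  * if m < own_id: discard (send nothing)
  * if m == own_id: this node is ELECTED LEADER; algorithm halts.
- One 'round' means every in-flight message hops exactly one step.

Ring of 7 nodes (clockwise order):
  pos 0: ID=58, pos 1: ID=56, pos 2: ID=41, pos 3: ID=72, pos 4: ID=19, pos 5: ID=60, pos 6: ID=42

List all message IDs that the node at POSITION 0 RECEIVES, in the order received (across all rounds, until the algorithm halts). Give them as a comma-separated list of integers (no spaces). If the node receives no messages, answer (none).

Answer: 42,60,72

Derivation:
Round 1: pos1(id56) recv 58: fwd; pos2(id41) recv 56: fwd; pos3(id72) recv 41: drop; pos4(id19) recv 72: fwd; pos5(id60) recv 19: drop; pos6(id42) recv 60: fwd; pos0(id58) recv 42: drop
Round 2: pos2(id41) recv 58: fwd; pos3(id72) recv 56: drop; pos5(id60) recv 72: fwd; pos0(id58) recv 60: fwd
Round 3: pos3(id72) recv 58: drop; pos6(id42) recv 72: fwd; pos1(id56) recv 60: fwd
Round 4: pos0(id58) recv 72: fwd; pos2(id41) recv 60: fwd
Round 5: pos1(id56) recv 72: fwd; pos3(id72) recv 60: drop
Round 6: pos2(id41) recv 72: fwd
Round 7: pos3(id72) recv 72: ELECTED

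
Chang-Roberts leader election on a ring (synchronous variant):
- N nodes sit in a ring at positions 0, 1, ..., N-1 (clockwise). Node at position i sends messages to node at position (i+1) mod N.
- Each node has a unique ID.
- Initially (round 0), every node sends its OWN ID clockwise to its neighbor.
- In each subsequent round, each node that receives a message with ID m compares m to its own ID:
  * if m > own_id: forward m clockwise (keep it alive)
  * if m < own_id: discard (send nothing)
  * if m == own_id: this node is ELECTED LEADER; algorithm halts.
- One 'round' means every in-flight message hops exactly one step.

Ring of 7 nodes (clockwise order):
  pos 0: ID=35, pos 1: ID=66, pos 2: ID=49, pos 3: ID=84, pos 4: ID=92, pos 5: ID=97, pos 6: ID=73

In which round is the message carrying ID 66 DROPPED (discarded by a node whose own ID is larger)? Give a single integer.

Answer: 2

Derivation:
Round 1: pos1(id66) recv 35: drop; pos2(id49) recv 66: fwd; pos3(id84) recv 49: drop; pos4(id92) recv 84: drop; pos5(id97) recv 92: drop; pos6(id73) recv 97: fwd; pos0(id35) recv 73: fwd
Round 2: pos3(id84) recv 66: drop; pos0(id35) recv 97: fwd; pos1(id66) recv 73: fwd
Round 3: pos1(id66) recv 97: fwd; pos2(id49) recv 73: fwd
Round 4: pos2(id49) recv 97: fwd; pos3(id84) recv 73: drop
Round 5: pos3(id84) recv 97: fwd
Round 6: pos4(id92) recv 97: fwd
Round 7: pos5(id97) recv 97: ELECTED
Message ID 66 originates at pos 1; dropped at pos 3 in round 2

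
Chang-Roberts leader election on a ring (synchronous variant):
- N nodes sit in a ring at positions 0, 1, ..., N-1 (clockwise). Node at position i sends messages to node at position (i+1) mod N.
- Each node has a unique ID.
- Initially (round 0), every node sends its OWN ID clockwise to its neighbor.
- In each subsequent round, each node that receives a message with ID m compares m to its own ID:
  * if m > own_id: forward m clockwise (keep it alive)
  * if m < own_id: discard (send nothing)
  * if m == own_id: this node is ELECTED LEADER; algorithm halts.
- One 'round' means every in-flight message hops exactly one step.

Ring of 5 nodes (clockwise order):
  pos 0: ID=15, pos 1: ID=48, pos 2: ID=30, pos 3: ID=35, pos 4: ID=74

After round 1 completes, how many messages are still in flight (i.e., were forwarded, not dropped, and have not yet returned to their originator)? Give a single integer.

Round 1: pos1(id48) recv 15: drop; pos2(id30) recv 48: fwd; pos3(id35) recv 30: drop; pos4(id74) recv 35: drop; pos0(id15) recv 74: fwd
After round 1: 2 messages still in flight

Answer: 2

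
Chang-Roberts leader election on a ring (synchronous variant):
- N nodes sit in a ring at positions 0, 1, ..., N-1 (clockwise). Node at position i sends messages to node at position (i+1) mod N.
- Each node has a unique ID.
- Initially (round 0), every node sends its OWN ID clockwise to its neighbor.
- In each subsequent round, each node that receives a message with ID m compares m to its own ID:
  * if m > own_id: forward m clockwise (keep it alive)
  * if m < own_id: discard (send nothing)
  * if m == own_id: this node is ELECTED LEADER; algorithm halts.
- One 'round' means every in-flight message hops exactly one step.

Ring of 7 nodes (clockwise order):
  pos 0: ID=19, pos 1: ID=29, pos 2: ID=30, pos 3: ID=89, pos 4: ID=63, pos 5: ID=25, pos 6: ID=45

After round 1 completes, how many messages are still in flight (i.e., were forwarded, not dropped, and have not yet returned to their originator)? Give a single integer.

Round 1: pos1(id29) recv 19: drop; pos2(id30) recv 29: drop; pos3(id89) recv 30: drop; pos4(id63) recv 89: fwd; pos5(id25) recv 63: fwd; pos6(id45) recv 25: drop; pos0(id19) recv 45: fwd
After round 1: 3 messages still in flight

Answer: 3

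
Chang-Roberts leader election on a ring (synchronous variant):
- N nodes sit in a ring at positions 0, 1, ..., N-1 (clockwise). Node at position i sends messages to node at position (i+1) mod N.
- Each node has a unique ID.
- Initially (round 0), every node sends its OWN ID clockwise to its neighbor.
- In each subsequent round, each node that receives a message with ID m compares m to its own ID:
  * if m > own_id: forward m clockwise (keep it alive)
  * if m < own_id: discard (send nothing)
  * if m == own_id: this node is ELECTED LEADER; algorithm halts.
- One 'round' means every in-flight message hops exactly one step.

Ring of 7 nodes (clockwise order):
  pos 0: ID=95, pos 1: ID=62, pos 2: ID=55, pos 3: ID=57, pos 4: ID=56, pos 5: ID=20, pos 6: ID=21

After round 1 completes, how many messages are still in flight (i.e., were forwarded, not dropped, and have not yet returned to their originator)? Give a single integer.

Answer: 4

Derivation:
Round 1: pos1(id62) recv 95: fwd; pos2(id55) recv 62: fwd; pos3(id57) recv 55: drop; pos4(id56) recv 57: fwd; pos5(id20) recv 56: fwd; pos6(id21) recv 20: drop; pos0(id95) recv 21: drop
After round 1: 4 messages still in flight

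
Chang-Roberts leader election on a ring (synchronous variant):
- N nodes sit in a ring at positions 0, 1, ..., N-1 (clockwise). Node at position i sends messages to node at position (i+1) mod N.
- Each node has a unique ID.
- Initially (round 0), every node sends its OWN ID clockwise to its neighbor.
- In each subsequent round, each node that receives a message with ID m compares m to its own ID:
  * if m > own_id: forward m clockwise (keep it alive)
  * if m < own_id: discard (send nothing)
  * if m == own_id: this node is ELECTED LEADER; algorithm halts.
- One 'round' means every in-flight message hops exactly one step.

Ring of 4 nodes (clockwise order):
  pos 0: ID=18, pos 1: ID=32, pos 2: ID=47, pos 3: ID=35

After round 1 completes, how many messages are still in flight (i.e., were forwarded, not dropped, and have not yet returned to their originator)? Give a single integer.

Round 1: pos1(id32) recv 18: drop; pos2(id47) recv 32: drop; pos3(id35) recv 47: fwd; pos0(id18) recv 35: fwd
After round 1: 2 messages still in flight

Answer: 2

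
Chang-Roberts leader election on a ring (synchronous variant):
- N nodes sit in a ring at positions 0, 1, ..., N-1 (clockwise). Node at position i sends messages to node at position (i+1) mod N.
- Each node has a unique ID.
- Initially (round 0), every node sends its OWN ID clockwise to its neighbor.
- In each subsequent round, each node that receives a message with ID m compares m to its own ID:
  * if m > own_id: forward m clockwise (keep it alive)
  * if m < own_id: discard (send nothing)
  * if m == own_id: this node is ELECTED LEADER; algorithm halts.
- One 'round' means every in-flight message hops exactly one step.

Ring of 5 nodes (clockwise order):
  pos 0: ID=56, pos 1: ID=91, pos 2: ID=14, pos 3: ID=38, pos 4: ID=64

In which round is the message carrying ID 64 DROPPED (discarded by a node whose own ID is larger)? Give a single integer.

Answer: 2

Derivation:
Round 1: pos1(id91) recv 56: drop; pos2(id14) recv 91: fwd; pos3(id38) recv 14: drop; pos4(id64) recv 38: drop; pos0(id56) recv 64: fwd
Round 2: pos3(id38) recv 91: fwd; pos1(id91) recv 64: drop
Round 3: pos4(id64) recv 91: fwd
Round 4: pos0(id56) recv 91: fwd
Round 5: pos1(id91) recv 91: ELECTED
Message ID 64 originates at pos 4; dropped at pos 1 in round 2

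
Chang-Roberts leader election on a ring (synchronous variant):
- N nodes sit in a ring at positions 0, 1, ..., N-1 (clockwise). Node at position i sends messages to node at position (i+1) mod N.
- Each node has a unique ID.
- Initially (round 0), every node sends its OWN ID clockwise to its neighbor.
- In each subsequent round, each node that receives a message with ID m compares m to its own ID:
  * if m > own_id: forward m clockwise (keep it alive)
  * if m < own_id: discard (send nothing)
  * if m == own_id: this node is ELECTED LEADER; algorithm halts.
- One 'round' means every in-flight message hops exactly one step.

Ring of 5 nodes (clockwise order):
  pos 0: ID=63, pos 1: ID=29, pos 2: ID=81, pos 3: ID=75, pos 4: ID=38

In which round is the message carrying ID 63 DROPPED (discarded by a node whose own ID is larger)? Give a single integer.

Answer: 2

Derivation:
Round 1: pos1(id29) recv 63: fwd; pos2(id81) recv 29: drop; pos3(id75) recv 81: fwd; pos4(id38) recv 75: fwd; pos0(id63) recv 38: drop
Round 2: pos2(id81) recv 63: drop; pos4(id38) recv 81: fwd; pos0(id63) recv 75: fwd
Round 3: pos0(id63) recv 81: fwd; pos1(id29) recv 75: fwd
Round 4: pos1(id29) recv 81: fwd; pos2(id81) recv 75: drop
Round 5: pos2(id81) recv 81: ELECTED
Message ID 63 originates at pos 0; dropped at pos 2 in round 2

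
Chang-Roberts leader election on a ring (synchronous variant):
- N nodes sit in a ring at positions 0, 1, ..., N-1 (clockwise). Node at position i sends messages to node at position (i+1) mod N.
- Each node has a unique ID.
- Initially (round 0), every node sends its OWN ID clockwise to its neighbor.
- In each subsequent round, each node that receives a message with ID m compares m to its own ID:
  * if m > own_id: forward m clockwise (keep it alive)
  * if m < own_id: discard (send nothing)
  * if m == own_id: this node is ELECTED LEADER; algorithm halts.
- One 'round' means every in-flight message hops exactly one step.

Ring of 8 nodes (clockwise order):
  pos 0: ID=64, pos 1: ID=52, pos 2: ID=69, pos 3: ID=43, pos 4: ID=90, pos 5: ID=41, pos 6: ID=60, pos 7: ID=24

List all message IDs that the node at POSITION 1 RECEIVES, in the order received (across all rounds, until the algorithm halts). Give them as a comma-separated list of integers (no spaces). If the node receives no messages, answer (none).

Round 1: pos1(id52) recv 64: fwd; pos2(id69) recv 52: drop; pos3(id43) recv 69: fwd; pos4(id90) recv 43: drop; pos5(id41) recv 90: fwd; pos6(id60) recv 41: drop; pos7(id24) recv 60: fwd; pos0(id64) recv 24: drop
Round 2: pos2(id69) recv 64: drop; pos4(id90) recv 69: drop; pos6(id60) recv 90: fwd; pos0(id64) recv 60: drop
Round 3: pos7(id24) recv 90: fwd
Round 4: pos0(id64) recv 90: fwd
Round 5: pos1(id52) recv 90: fwd
Round 6: pos2(id69) recv 90: fwd
Round 7: pos3(id43) recv 90: fwd
Round 8: pos4(id90) recv 90: ELECTED

Answer: 64,90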